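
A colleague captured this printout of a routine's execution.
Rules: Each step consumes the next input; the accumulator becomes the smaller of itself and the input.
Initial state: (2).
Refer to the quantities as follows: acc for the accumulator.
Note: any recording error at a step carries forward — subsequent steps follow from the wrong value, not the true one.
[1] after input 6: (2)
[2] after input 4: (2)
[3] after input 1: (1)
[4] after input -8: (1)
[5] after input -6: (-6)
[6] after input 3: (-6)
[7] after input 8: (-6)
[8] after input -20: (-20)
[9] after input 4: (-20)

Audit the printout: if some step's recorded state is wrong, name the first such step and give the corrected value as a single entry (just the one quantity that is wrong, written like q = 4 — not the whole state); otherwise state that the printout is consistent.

step 1: acc = min(2, 6) = 2 -> consistent with the printout
step 2: acc = min(2, 4) = 2 -> exactly as logged
step 3: acc = min(2, 1) = 1 -> matches
step 4: acc = min(1, -8) = -8 -> the printout has a different value
First deviation found at step 4; the corrected entry is acc = -8.

step 4, acc = -8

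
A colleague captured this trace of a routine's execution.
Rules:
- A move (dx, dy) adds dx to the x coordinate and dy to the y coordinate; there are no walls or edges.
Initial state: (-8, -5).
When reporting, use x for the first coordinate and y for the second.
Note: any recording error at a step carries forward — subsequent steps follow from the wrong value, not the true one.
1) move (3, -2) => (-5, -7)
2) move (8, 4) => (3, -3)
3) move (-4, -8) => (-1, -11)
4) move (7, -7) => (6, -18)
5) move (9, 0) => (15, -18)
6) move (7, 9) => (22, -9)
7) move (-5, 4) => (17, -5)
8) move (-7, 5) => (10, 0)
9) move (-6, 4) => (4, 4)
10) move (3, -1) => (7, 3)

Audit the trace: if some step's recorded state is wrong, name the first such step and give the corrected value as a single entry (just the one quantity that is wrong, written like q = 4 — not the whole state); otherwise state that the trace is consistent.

Step 1: x = -8 + (3) = -5, y = -5 + (-2) = -7 — agrees with the trace.
Step 2: x = -5 + (8) = 3, y = -7 + (4) = -3 — verified.
Step 3: x = 3 + (-4) = -1, y = -3 + (-8) = -11 — checks out.
Step 4: x = -1 + (7) = 6, y = -11 + (-7) = -18 — confirmed correct.
Step 5: x = 6 + (9) = 15, y = -18 + (0) = -18 — checks out.
Step 6: x = 15 + (7) = 22, y = -18 + (9) = -9 — matches.
Step 7: x = 22 + (-5) = 17, y = -9 + (4) = -5 — checks out.
Step 8: x = 17 + (-7) = 10, y = -5 + (5) = 0 — checks out.
Step 9: x = 10 + (-6) = 4, y = 0 + (4) = 4 — verified.
Step 10: x = 4 + (3) = 7, y = 4 + (-1) = 3 — confirmed correct.
Every step is consistent.

no error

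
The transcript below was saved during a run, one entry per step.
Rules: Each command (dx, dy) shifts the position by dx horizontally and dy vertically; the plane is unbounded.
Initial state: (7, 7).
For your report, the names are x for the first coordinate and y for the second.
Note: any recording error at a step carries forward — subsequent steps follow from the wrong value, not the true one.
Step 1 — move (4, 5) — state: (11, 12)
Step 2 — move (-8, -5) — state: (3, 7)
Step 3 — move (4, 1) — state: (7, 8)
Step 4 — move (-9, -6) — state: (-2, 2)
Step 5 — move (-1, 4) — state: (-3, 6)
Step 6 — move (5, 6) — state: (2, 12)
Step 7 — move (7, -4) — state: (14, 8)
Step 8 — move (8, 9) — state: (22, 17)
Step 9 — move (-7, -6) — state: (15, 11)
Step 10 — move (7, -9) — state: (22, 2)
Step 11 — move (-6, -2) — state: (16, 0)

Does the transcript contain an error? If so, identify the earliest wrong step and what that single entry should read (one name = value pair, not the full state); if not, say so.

Recomputing the run from the initial state:
step 1: x = 11, y = 12
step 2: x = 3, y = 7
step 3: x = 7, y = 8
step 4: x = -2, y = 2
step 5: x = -3, y = 6
step 6: x = 2, y = 12
step 7: x = 9, y = 8
step 8: x = 17, y = 17
step 9: x = 10, y = 11
step 10: x = 17, y = 2
step 11: x = 11, y = 0
The first disagreement with the transcript is at step 7, where the value should be x = 9.

step 7, x = 9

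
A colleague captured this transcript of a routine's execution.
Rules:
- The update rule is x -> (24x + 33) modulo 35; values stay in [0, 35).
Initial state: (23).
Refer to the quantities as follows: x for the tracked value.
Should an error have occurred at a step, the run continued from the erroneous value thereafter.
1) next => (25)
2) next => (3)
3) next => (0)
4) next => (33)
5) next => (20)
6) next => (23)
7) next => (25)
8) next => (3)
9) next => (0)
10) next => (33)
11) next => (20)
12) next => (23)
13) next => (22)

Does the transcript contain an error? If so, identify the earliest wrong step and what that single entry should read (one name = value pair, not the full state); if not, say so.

step 13, x = 25

Recomputing the run from the initial state:
step 1: x = 25
step 2: x = 3
step 3: x = 0
step 4: x = 33
step 5: x = 20
step 6: x = 23
step 7: x = 25
step 8: x = 3
step 9: x = 0
step 10: x = 33
step 11: x = 20
step 12: x = 23
step 13: x = 25
The first disagreement with the transcript is at step 13, where the value should be x = 25.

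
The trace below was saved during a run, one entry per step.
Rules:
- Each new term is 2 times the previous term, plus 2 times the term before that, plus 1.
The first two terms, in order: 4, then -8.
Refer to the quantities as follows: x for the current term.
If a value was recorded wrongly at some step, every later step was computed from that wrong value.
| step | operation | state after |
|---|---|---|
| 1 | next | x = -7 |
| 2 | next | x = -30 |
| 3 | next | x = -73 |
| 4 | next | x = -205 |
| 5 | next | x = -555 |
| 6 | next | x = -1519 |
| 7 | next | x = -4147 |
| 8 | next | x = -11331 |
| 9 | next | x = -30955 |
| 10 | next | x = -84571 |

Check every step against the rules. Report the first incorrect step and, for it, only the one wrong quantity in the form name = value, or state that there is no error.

step 2, x = -29

step 1: x = 2*(-8) + (2)*(4) + (1) = -7 -> checks out
step 2: x = 2*(-7) + (2)*(-8) + (1) = -29 -> first mismatch against the trace
Conclusion: step 2 carries the first error; the entry should be x = -29.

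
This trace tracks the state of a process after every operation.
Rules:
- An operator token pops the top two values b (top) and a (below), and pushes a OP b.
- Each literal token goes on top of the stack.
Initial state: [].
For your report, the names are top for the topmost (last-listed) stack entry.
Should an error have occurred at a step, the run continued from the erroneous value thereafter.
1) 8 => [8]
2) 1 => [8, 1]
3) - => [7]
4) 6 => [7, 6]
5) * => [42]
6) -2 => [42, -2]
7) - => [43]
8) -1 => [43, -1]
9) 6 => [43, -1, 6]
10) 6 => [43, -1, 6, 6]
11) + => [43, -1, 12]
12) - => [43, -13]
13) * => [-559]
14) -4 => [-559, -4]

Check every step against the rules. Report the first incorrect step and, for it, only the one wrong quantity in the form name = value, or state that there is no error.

1. push 8: top = 8 (confirmed correct)
2. push 1: top = 1 (no discrepancy)
3. 8 - 1 = 7 (exactly as logged)
4. push 6: top = 6 (agrees with the trace)
5. 7 * 6 = 42 (in agreement)
6. push -2: top = -2 (agrees with the trace)
7. 42 - -2 = 44 (first mismatch against the trace)
The audit stops at step 7: the recorded entry is wrong and should be top = 44.

step 7, top = 44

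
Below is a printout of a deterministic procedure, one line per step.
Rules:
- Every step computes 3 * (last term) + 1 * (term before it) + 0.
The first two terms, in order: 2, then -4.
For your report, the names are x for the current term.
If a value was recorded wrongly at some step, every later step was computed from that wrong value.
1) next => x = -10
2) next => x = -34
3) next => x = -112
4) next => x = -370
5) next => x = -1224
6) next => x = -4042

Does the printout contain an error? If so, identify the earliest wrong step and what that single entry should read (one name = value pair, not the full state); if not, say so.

step 1: x = 3*(-4) + (1)*(2) + (0) = -10 -> verified
step 2: x = 3*(-10) + (1)*(-4) + (0) = -34 -> confirmed correct
step 3: x = 3*(-34) + (1)*(-10) + (0) = -112 -> in agreement
step 4: x = 3*(-112) + (1)*(-34) + (0) = -370 -> same as recorded
step 5: x = 3*(-370) + (1)*(-112) + (0) = -1222 -> first mismatch against the printout
Conclusion: step 5 carries the first error; the entry should be x = -1222.

step 5, x = -1222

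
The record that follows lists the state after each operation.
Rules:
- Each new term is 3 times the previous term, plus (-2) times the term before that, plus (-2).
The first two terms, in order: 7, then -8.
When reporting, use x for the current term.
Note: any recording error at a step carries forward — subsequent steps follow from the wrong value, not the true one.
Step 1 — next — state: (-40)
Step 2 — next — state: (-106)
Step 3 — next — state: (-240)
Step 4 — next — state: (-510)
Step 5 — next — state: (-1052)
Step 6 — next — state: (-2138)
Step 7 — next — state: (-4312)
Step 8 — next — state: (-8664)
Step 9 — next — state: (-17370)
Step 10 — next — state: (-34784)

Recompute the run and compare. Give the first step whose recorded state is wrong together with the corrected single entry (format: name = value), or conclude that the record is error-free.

step 1: x = 3*(-8) + (-2)*(7) + (-2) = -40 -> matches
step 2: x = 3*(-40) + (-2)*(-8) + (-2) = -106 -> consistent with the record
step 3: x = 3*(-106) + (-2)*(-40) + (-2) = -240 -> verified
step 4: x = 3*(-240) + (-2)*(-106) + (-2) = -510 -> consistent with the record
step 5: x = 3*(-510) + (-2)*(-240) + (-2) = -1052 -> verified
step 6: x = 3*(-1052) + (-2)*(-510) + (-2) = -2138 -> same as recorded
step 7: x = 3*(-2138) + (-2)*(-1052) + (-2) = -4312 -> confirmed correct
step 8: x = 3*(-4312) + (-2)*(-2138) + (-2) = -8662 -> first mismatch against the record
Step 8 is the first one off; corrected, x = -8662.

step 8, x = -8662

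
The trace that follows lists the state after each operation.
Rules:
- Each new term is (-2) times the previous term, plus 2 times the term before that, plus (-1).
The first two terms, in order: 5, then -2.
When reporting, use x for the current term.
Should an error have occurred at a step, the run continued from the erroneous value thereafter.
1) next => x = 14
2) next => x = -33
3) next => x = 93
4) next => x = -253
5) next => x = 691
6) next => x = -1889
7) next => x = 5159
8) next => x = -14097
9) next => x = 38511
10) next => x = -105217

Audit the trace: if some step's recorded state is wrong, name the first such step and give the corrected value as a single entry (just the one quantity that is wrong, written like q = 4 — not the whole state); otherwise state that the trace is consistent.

step 1, x = 13

step 1: x = -2*(-2) + (2)*(5) + (-1) = 13 -> the trace disagrees here
First deviation found at step 1; the corrected entry is x = 13.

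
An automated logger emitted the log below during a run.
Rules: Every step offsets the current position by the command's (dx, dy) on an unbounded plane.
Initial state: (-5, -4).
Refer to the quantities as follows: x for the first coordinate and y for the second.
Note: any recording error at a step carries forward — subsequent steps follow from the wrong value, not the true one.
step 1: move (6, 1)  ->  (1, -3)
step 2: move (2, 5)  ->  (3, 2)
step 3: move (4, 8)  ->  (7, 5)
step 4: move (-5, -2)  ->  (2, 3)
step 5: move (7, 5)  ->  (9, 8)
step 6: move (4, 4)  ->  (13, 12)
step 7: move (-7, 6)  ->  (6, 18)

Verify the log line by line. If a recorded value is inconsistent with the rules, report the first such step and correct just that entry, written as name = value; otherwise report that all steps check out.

Step 1: x = -5 + (6) = 1, y = -4 + (1) = -3 — verified.
Step 2: x = 1 + (2) = 3, y = -3 + (5) = 2 — matches.
Step 3: x = 3 + (4) = 7, y = 2 + (8) = 10 — first mismatch against the log.
The earliest wrong entry is at step 3: it should read y = 10.

step 3, y = 10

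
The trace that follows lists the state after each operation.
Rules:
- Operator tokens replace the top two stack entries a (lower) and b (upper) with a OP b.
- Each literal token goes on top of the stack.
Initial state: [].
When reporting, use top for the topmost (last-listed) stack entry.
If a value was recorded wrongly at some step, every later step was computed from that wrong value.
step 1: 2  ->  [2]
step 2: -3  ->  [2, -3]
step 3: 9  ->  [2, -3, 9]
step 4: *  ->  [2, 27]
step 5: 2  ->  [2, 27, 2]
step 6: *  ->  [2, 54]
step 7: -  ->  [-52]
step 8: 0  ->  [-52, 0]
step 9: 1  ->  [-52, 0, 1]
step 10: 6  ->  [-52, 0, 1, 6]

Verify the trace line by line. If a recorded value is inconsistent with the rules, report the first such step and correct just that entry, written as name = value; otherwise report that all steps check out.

step 4, top = -27

1. push 2: top = 2 (verified)
2. push -3: top = -3 (confirmed correct)
3. push 9: top = 9 (in agreement)
4. -3 * 9 = -27 (the trace disagrees here)
The audit stops at step 4: the recorded entry is wrong and should be top = -27.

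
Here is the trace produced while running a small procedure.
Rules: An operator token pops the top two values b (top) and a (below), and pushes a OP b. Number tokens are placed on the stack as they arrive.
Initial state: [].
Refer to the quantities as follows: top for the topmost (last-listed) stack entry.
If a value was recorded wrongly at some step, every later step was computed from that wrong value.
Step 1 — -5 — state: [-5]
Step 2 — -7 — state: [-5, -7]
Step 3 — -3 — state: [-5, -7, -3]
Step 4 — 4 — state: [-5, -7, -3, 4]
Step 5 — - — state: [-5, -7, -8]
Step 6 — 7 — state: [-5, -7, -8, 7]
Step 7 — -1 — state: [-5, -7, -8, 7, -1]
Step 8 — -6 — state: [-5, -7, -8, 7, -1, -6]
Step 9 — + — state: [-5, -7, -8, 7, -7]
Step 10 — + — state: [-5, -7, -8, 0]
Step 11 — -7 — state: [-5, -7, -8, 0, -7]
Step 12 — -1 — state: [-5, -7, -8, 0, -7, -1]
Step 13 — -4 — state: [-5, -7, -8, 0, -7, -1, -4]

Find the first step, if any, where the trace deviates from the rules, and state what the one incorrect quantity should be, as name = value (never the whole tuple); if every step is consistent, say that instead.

step 5, top = -7

Recomputing the run from the initial state:
step 1: [-5]
step 2: [-5, -7]
step 3: [-5, -7, -3]
step 4: [-5, -7, -3, 4]
step 5: [-5, -7, -7]
step 6: [-5, -7, -7, 7]
step 7: [-5, -7, -7, 7, -1]
step 8: [-5, -7, -7, 7, -1, -6]
step 9: [-5, -7, -7, 7, -7]
step 10: [-5, -7, -7, 0]
step 11: [-5, -7, -7, 0, -7]
step 12: [-5, -7, -7, 0, -7, -1]
step 13: [-5, -7, -7, 0, -7, -1, -4]
The first disagreement with the trace is at step 5, where the value should be top = -7.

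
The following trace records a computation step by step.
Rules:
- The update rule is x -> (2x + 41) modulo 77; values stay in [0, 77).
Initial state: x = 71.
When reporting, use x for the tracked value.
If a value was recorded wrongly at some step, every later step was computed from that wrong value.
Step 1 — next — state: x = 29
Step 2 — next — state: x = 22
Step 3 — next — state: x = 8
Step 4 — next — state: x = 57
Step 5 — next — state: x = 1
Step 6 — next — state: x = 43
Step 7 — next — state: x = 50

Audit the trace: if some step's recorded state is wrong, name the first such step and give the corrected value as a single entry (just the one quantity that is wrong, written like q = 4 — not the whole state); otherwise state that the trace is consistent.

1. x = (2*71 + 41) mod 77 = 29 (consistent with the trace)
2. x = (2*29 + 41) mod 77 = 22 (exactly as logged)
3. x = (2*22 + 41) mod 77 = 8 (checks out)
4. x = (2*8 + 41) mod 77 = 57 (exactly as logged)
5. x = (2*57 + 41) mod 77 = 1 (exactly as logged)
6. x = (2*1 + 41) mod 77 = 43 (exactly as logged)
7. x = (2*43 + 41) mod 77 = 50 (agrees with the trace)
All entries verified; no error found.

no error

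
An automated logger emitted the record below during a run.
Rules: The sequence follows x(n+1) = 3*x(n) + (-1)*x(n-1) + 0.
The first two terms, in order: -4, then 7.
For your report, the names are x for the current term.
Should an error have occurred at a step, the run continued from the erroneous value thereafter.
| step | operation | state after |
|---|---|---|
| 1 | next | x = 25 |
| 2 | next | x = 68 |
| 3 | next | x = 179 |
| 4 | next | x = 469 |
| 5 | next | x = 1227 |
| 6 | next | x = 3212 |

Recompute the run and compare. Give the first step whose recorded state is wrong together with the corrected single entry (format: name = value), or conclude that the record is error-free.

step 5, x = 1228

1. x = 3*(7) + (-1)*(-4) + (0) = 25 (no discrepancy)
2. x = 3*(25) + (-1)*(7) + (0) = 68 (consistent with the record)
3. x = 3*(68) + (-1)*(25) + (0) = 179 (no discrepancy)
4. x = 3*(179) + (-1)*(68) + (0) = 469 (confirmed correct)
5. x = 3*(469) + (-1)*(179) + (0) = 1228 (a discrepancy with the record)
The earliest wrong entry is at step 5: it should read x = 1228.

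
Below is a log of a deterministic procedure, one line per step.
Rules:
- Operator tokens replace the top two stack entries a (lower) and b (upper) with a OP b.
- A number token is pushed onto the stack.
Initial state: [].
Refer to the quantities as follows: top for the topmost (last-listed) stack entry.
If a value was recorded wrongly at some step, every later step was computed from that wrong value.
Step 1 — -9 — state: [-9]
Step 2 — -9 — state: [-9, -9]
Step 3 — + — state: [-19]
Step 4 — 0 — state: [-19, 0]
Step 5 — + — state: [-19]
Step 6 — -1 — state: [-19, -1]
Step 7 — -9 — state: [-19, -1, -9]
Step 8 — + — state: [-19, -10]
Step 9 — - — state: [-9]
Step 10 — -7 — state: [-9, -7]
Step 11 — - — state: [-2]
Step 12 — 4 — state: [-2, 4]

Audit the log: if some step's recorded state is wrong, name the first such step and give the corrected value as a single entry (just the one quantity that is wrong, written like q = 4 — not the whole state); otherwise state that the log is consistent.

step 3, top = -18

Step 1: push -9: top = -9 — checks out.
Step 2: push -9: top = -9 — consistent with the log.
Step 3: -9 + -9 = -18 — the log has a different value.
Step 3 is the first one off; corrected, top = -18.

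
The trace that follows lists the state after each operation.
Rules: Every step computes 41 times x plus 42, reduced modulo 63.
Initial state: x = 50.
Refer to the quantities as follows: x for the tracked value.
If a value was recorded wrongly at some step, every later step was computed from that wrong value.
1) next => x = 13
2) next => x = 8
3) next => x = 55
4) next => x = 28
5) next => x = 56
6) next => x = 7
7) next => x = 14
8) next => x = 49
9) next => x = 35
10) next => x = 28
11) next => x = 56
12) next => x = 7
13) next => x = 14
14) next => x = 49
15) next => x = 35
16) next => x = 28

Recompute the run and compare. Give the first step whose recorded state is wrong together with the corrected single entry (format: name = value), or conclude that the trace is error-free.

Recomputing the run from the initial state:
step 1: x = 13
step 2: x = 8
step 3: x = 55
step 4: x = 29
step 5: x = 34
step 6: x = 50
step 7: x = 13
step 8: x = 8
step 9: x = 55
step 10: x = 29
step 11: x = 34
step 12: x = 50
step 13: x = 13
step 14: x = 8
step 15: x = 55
step 16: x = 29
The first disagreement with the trace is at step 4, where the value should be x = 29.

step 4, x = 29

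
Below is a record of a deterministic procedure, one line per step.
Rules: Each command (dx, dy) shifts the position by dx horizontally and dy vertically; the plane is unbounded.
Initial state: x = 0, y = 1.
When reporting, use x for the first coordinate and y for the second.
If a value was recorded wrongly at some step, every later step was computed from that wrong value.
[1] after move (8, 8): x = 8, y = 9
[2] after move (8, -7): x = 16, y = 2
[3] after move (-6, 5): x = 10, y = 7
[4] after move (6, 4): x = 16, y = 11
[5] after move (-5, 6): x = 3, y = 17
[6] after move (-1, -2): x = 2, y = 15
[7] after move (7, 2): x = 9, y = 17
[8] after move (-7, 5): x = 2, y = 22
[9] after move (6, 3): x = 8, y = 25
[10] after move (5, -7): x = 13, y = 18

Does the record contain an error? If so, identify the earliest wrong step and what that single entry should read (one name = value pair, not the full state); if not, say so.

1. x = 0 + (8) = 8, y = 1 + (8) = 9 (in agreement)
2. x = 8 + (8) = 16, y = 9 + (-7) = 2 (checks out)
3. x = 16 + (-6) = 10, y = 2 + (5) = 7 (in agreement)
4. x = 10 + (6) = 16, y = 7 + (4) = 11 (confirmed correct)
5. x = 16 + (-5) = 11, y = 11 + (6) = 17 (the recorded entry deviates here)
First deviation found at step 5; the corrected entry is x = 11.

step 5, x = 11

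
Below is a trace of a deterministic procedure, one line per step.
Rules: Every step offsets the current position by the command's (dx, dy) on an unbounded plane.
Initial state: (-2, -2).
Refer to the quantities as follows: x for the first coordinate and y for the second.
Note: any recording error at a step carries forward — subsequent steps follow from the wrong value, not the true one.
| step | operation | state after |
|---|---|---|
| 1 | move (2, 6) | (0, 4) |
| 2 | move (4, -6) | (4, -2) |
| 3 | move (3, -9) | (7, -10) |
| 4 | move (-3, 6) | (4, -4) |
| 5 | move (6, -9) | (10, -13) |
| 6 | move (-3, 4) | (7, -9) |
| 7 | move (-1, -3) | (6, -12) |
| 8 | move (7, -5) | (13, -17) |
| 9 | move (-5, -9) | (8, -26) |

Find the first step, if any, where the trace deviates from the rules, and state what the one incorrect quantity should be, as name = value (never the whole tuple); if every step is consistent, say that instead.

step 1: x = -2 + (2) = 0, y = -2 + (6) = 4 -> checks out
step 2: x = 0 + (4) = 4, y = 4 + (-6) = -2 -> verified
step 3: x = 4 + (3) = 7, y = -2 + (-9) = -11 -> the recorded entry deviates here
Step 3 is the first one off; corrected, y = -11.

step 3, y = -11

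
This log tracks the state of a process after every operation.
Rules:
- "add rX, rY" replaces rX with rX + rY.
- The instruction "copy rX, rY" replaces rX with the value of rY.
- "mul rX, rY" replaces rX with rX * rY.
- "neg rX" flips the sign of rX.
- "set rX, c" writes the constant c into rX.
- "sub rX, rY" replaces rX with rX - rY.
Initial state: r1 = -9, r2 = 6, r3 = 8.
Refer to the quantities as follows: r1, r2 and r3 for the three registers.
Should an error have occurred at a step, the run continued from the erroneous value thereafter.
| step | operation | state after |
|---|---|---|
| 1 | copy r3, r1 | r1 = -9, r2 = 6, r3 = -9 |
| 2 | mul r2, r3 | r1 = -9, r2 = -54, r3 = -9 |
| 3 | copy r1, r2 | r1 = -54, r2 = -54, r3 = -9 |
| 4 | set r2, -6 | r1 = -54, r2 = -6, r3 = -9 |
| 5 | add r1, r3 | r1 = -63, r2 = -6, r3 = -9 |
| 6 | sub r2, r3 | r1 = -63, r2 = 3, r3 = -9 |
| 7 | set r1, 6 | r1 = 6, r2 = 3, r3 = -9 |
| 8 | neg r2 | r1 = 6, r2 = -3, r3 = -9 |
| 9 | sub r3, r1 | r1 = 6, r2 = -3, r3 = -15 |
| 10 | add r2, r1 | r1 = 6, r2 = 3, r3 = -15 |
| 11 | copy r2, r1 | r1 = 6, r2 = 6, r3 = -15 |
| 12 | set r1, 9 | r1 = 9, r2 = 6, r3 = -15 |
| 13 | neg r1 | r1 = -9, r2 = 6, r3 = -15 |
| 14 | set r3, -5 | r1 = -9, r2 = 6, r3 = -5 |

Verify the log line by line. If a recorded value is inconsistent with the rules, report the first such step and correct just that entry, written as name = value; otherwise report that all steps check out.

Step 1: r3 = -9 — exactly as logged.
Step 2: r2 = 6 * -9 = -54 — matches.
Step 3: r1 = -54 — no discrepancy.
Step 4: r2 = -6 — confirmed correct.
Step 5: r1 = -54 + -9 = -63 — no discrepancy.
Step 6: r2 = -6 - -9 = 3 — agrees with the log.
Step 7: r1 = 6 — checks out.
Step 8: r2 = -(3) = -3 — in agreement.
Step 9: r3 = -9 - 6 = -15 — checks out.
Step 10: r2 = -3 + 6 = 3 — in agreement.
Step 11: r2 = 6 — no discrepancy.
Step 12: r1 = 9 — checks out.
Step 13: r1 = -(9) = -9 — confirmed correct.
Step 14: r3 = -5 — in agreement.
All steps check out; nothing to correct.

no error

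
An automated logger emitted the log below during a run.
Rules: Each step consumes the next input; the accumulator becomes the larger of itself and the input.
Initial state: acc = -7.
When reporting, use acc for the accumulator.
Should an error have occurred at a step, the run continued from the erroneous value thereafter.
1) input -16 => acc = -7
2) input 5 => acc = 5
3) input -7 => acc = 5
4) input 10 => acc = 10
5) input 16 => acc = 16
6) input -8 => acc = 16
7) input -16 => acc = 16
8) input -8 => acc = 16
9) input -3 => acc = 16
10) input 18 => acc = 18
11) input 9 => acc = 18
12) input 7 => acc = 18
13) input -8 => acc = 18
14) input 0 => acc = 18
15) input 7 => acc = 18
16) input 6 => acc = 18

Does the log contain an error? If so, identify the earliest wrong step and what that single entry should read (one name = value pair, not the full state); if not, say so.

no error

step 1: acc = max(-7, -16) = -7 -> checks out
step 2: acc = max(-7, 5) = 5 -> same as recorded
step 3: acc = max(5, -7) = 5 -> verified
step 4: acc = max(5, 10) = 10 -> matches
step 5: acc = max(10, 16) = 16 -> matches
step 6: acc = max(16, -8) = 16 -> matches
step 7: acc = max(16, -16) = 16 -> same as recorded
step 8: acc = max(16, -8) = 16 -> no discrepancy
step 9: acc = max(16, -3) = 16 -> same as recorded
step 10: acc = max(16, 18) = 18 -> in agreement
step 11: acc = max(18, 9) = 18 -> no discrepancy
step 12: acc = max(18, 7) = 18 -> agrees with the log
step 13: acc = max(18, -8) = 18 -> matches
step 14: acc = max(18, 0) = 18 -> no discrepancy
step 15: acc = max(18, 7) = 18 -> checks out
step 16: acc = max(18, 6) = 18 -> confirmed correct
Nothing is out of place; the run is error-free.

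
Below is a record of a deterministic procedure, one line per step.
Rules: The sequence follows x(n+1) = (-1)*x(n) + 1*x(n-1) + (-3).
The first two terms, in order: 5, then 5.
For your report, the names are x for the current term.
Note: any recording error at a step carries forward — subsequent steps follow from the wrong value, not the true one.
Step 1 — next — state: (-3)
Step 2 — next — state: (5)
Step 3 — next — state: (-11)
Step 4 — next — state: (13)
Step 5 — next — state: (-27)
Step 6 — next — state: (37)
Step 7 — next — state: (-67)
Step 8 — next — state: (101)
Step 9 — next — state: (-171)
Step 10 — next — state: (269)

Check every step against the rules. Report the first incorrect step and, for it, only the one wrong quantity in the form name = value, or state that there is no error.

1. x = -1*(5) + (1)*(5) + (-3) = -3 (same as recorded)
2. x = -1*(-3) + (1)*(5) + (-3) = 5 (no discrepancy)
3. x = -1*(5) + (1)*(-3) + (-3) = -11 (checks out)
4. x = -1*(-11) + (1)*(5) + (-3) = 13 (same as recorded)
5. x = -1*(13) + (1)*(-11) + (-3) = -27 (confirmed correct)
6. x = -1*(-27) + (1)*(13) + (-3) = 37 (same as recorded)
7. x = -1*(37) + (1)*(-27) + (-3) = -67 (same as recorded)
8. x = -1*(-67) + (1)*(37) + (-3) = 101 (in agreement)
9. x = -1*(101) + (1)*(-67) + (-3) = -171 (same as recorded)
10. x = -1*(-171) + (1)*(101) + (-3) = 269 (matches)
Nothing is out of place; the run is error-free.

no error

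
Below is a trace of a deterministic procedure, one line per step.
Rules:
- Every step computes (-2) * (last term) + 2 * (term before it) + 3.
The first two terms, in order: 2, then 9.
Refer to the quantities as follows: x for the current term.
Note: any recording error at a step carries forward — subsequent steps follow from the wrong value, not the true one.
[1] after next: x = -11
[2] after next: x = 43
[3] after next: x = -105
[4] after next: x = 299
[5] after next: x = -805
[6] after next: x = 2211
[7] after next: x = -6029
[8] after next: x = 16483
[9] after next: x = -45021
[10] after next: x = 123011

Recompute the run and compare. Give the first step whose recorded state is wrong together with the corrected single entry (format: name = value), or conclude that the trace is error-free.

no error

1. x = -2*(9) + (2)*(2) + (3) = -11 (matches)
2. x = -2*(-11) + (2)*(9) + (3) = 43 (in agreement)
3. x = -2*(43) + (2)*(-11) + (3) = -105 (agrees with the trace)
4. x = -2*(-105) + (2)*(43) + (3) = 299 (consistent with the trace)
5. x = -2*(299) + (2)*(-105) + (3) = -805 (checks out)
6. x = -2*(-805) + (2)*(299) + (3) = 2211 (checks out)
7. x = -2*(2211) + (2)*(-805) + (3) = -6029 (same as recorded)
8. x = -2*(-6029) + (2)*(2211) + (3) = 16483 (no discrepancy)
9. x = -2*(16483) + (2)*(-6029) + (3) = -45021 (confirmed correct)
10. x = -2*(-45021) + (2)*(16483) + (3) = 123011 (same as recorded)
Nothing is out of place; the run is error-free.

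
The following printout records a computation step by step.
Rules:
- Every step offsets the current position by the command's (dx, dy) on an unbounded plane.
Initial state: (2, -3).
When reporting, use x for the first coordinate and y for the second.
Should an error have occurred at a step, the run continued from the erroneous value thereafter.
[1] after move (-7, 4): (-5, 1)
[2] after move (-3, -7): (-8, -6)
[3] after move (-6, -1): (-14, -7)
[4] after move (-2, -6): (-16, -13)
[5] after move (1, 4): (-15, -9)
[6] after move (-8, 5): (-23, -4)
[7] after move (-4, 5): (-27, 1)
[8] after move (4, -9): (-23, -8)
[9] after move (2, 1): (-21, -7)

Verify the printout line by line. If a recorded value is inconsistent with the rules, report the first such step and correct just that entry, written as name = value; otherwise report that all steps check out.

no error

Recomputing the run from the initial state:
step 1: x = -5, y = 1
step 2: x = -8, y = -6
step 3: x = -14, y = -7
step 4: x = -16, y = -13
step 5: x = -15, y = -9
step 6: x = -23, y = -4
step 7: x = -27, y = 1
step 8: x = -23, y = -8
step 9: x = -21, y = -7
This matches the printout at every step.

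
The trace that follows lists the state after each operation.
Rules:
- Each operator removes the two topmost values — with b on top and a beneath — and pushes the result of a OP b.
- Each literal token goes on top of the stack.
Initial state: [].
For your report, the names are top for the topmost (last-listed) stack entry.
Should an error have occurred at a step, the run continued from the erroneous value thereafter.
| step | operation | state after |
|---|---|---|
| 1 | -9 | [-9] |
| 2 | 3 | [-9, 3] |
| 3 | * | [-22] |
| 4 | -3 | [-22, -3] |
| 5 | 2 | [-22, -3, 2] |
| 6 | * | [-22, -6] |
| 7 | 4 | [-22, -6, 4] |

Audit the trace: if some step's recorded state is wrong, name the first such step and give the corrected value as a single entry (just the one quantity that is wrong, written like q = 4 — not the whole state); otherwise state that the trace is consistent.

step 3, top = -27

Step 1: push -9: top = -9 — no discrepancy.
Step 2: push 3: top = 3 — matches.
Step 3: -9 * 3 = -27 — first mismatch against the trace.
So the first discrepancy is step 3, where the right value is top = -27.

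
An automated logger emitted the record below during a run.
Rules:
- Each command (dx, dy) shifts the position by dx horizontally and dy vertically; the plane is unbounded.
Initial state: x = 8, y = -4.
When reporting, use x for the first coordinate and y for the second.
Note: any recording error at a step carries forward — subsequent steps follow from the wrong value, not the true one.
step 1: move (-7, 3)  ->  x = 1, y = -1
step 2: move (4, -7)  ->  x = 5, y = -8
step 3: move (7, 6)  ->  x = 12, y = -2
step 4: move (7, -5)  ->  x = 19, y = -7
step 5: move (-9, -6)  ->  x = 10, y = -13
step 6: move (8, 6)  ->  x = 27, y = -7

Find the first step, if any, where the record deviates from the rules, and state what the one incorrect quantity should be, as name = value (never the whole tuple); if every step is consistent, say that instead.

step 6, x = 18

Step 1: x = 8 + (-7) = 1, y = -4 + (3) = -1 — checks out.
Step 2: x = 1 + (4) = 5, y = -1 + (-7) = -8 — consistent with the record.
Step 3: x = 5 + (7) = 12, y = -8 + (6) = -2 — confirmed correct.
Step 4: x = 12 + (7) = 19, y = -2 + (-5) = -7 — confirmed correct.
Step 5: x = 19 + (-9) = 10, y = -7 + (-6) = -13 — in agreement.
Step 6: x = 10 + (8) = 18, y = -13 + (6) = -7 — a discrepancy with the record.
The audit stops at step 6: the recorded entry is wrong and should be x = 18.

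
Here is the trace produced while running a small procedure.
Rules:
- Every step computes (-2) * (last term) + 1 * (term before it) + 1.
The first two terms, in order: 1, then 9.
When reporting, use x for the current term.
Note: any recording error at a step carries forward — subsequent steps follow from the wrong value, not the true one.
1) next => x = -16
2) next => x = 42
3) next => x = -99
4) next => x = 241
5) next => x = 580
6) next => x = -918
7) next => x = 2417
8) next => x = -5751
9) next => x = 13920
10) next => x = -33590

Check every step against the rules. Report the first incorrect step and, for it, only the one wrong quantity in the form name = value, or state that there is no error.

step 5, x = -580

Recomputing the run from the initial state:
step 1: x = -16
step 2: x = 42
step 3: x = -99
step 4: x = 241
step 5: x = -580
step 6: x = 1402
step 7: x = -3383
step 8: x = 8169
step 9: x = -19720
step 10: x = 47610
The first disagreement with the trace is at step 5, where the value should be x = -580.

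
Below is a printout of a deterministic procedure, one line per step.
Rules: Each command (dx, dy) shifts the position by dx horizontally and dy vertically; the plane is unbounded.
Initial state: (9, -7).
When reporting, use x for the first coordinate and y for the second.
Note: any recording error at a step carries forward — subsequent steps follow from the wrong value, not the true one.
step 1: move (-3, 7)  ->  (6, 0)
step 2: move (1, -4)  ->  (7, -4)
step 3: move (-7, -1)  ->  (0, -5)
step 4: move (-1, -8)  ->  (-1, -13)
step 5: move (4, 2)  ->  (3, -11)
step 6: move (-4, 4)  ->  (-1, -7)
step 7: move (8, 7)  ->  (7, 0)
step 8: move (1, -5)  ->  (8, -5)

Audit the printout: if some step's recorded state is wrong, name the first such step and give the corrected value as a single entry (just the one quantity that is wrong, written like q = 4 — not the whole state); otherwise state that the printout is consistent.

no error

Recomputing the run from the initial state:
step 1: x = 6, y = 0
step 2: x = 7, y = -4
step 3: x = 0, y = -5
step 4: x = -1, y = -13
step 5: x = 3, y = -11
step 6: x = -1, y = -7
step 7: x = 7, y = 0
step 8: x = 8, y = -5
This matches the printout at every step.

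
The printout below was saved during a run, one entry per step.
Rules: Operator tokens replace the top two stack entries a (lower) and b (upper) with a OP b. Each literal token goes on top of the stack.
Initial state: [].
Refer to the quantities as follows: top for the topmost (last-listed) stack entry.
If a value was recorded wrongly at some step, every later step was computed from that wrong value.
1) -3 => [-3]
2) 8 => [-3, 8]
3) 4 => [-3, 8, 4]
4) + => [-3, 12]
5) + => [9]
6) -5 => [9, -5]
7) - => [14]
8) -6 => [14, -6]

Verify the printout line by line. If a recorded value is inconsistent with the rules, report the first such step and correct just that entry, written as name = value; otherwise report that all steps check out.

no error

Recomputing the run from the initial state:
step 1: [-3]
step 2: [-3, 8]
step 3: [-3, 8, 4]
step 4: [-3, 12]
step 5: [9]
step 6: [9, -5]
step 7: [14]
step 8: [14, -6]
This matches the printout at every step.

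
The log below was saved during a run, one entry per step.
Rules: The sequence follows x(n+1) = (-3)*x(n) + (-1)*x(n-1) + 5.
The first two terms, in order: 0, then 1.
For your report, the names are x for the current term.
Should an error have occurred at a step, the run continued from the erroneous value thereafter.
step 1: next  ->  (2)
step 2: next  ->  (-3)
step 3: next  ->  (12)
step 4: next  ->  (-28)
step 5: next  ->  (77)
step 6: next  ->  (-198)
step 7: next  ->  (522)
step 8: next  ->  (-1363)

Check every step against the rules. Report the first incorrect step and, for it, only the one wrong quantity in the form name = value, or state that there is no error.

step 2, x = -2

Step 1: x = -3*(1) + (-1)*(0) + (5) = 2 — no discrepancy.
Step 2: x = -3*(2) + (-1)*(1) + (5) = -2 — a discrepancy with the log.
First deviation found at step 2; the corrected entry is x = -2.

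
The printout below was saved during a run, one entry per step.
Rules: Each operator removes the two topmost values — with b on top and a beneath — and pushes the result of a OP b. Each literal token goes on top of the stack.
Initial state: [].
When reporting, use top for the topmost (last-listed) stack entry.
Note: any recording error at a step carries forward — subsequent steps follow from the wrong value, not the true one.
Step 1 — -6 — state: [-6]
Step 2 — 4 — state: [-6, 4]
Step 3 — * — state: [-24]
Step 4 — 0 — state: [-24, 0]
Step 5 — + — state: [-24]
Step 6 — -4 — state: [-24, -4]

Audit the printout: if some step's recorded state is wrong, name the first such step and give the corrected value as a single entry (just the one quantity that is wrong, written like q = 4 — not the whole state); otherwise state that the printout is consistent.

step 1: push -6: top = -6 -> matches
step 2: push 4: top = 4 -> same as recorded
step 3: -6 * 4 = -24 -> agrees with the printout
step 4: push 0: top = 0 -> confirmed correct
step 5: -24 + 0 = -24 -> matches
step 6: push -4: top = -4 -> consistent with the printout
Nothing is out of place; the run is error-free.

no error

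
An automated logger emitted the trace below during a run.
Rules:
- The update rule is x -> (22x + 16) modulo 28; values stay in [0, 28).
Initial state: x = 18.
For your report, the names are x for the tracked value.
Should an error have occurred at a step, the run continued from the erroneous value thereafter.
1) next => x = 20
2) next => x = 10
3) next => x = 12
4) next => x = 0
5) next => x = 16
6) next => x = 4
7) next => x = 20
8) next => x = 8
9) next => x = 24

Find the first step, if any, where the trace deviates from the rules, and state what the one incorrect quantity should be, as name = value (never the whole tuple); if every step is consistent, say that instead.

step 2, x = 8

1. x = (22*18 + 16) mod 28 = 20 (verified)
2. x = (22*20 + 16) mod 28 = 8 (the entry is off here)
Conclusion: step 2 carries the first error; the entry should be x = 8.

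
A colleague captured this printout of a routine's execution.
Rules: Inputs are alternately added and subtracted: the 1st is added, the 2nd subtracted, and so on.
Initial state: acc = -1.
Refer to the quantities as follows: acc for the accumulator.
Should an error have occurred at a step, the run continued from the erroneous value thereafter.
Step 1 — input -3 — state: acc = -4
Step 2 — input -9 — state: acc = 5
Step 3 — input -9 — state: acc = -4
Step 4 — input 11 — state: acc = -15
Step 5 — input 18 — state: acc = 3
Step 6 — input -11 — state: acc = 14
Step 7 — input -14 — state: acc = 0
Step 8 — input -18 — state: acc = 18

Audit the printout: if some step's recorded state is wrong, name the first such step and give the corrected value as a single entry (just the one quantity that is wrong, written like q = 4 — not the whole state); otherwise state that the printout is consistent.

no error

Step 1: acc = -1 + -3 = -4 — checks out.
Step 2: acc = -4 - -9 = 5 — confirmed correct.
Step 3: acc = 5 + -9 = -4 — exactly as logged.
Step 4: acc = -4 - 11 = -15 — consistent with the printout.
Step 5: acc = -15 + 18 = 3 — checks out.
Step 6: acc = 3 - -11 = 14 — same as recorded.
Step 7: acc = 14 + -14 = 0 — verified.
Step 8: acc = 0 - -18 = 18 — matches.
Nothing is out of place; the run is error-free.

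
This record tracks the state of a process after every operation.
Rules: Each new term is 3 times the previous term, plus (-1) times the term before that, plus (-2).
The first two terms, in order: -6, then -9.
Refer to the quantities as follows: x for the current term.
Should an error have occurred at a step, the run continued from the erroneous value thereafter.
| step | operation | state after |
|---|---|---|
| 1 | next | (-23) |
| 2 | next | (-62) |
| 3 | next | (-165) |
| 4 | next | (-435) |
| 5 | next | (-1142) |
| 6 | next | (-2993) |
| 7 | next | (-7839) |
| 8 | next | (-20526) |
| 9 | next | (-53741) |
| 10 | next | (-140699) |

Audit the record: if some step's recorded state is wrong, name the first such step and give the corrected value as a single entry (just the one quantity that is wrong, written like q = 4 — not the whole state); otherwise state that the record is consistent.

1. x = 3*(-9) + (-1)*(-6) + (-2) = -23 (in agreement)
2. x = 3*(-23) + (-1)*(-9) + (-2) = -62 (checks out)
3. x = 3*(-62) + (-1)*(-23) + (-2) = -165 (agrees with the record)
4. x = 3*(-165) + (-1)*(-62) + (-2) = -435 (confirmed correct)
5. x = 3*(-435) + (-1)*(-165) + (-2) = -1142 (no discrepancy)
6. x = 3*(-1142) + (-1)*(-435) + (-2) = -2993 (exactly as logged)
7. x = 3*(-2993) + (-1)*(-1142) + (-2) = -7839 (no discrepancy)
8. x = 3*(-7839) + (-1)*(-2993) + (-2) = -20526 (exactly as logged)
9. x = 3*(-20526) + (-1)*(-7839) + (-2) = -53741 (matches)
10. x = 3*(-53741) + (-1)*(-20526) + (-2) = -140699 (in agreement)
Each recorded entry agrees with the recomputation.

no error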